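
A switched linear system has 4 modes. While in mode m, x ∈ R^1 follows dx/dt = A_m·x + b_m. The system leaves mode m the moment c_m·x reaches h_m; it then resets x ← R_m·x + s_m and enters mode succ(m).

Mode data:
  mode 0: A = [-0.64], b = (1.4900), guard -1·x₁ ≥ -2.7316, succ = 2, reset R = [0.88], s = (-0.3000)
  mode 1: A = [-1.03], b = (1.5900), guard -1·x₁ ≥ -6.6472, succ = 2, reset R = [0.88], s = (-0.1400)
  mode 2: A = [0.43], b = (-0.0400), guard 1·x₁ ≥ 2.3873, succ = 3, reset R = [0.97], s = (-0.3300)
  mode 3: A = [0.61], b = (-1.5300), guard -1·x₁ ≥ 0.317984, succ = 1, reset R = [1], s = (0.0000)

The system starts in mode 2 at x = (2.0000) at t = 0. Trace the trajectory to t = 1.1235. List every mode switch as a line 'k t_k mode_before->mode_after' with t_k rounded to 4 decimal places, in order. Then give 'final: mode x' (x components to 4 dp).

Mode 2: guard c·x = 2.3873 hit at Δt = 0.4300 (t = 0.4300), x⁻ = (2.3873) → reset → x⁺ = (1.9857), jump to mode 3
Mode 3: flow for 0.6935 to horizon, guard not reached → x = (1.7105)

1 0.4300 2->3
final: 3 1.7105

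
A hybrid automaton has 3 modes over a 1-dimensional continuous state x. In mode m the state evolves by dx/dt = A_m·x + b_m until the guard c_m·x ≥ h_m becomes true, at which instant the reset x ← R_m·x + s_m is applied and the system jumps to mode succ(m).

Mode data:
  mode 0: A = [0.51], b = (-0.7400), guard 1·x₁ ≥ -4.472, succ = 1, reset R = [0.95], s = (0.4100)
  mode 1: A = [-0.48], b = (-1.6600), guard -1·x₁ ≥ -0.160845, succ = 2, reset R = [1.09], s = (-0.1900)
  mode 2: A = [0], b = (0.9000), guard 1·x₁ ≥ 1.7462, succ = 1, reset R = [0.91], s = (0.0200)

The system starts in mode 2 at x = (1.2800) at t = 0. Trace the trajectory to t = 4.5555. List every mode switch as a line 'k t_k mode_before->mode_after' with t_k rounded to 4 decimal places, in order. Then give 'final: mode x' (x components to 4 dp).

1 0.5180 2->1
2 1.2192 1->2
3 3.1757 2->1
4 3.8769 1->2
final: 2 0.5960

Mode 2: guard c·x = 1.7462 hit at Δt = 0.5180 (t = 0.5180), x⁻ = (1.7462) → reset → x⁺ = (1.6090), jump to mode 1
Mode 1: guard c·x = -0.1608 hit at Δt = 0.7012 (t = 1.2192), x⁻ = (0.1608) → reset → x⁺ = (-0.0147), jump to mode 2
Mode 2: guard c·x = 1.7462 hit at Δt = 1.9565 (t = 3.1757), x⁻ = (1.7462) → reset → x⁺ = (1.6090), jump to mode 1
Mode 1: guard c·x = -0.1608 hit at Δt = 0.7012 (t = 3.8769), x⁻ = (0.1608) → reset → x⁺ = (-0.0147), jump to mode 2
Mode 2: flow for 0.6786 to horizon, guard not reached → x = (0.5960)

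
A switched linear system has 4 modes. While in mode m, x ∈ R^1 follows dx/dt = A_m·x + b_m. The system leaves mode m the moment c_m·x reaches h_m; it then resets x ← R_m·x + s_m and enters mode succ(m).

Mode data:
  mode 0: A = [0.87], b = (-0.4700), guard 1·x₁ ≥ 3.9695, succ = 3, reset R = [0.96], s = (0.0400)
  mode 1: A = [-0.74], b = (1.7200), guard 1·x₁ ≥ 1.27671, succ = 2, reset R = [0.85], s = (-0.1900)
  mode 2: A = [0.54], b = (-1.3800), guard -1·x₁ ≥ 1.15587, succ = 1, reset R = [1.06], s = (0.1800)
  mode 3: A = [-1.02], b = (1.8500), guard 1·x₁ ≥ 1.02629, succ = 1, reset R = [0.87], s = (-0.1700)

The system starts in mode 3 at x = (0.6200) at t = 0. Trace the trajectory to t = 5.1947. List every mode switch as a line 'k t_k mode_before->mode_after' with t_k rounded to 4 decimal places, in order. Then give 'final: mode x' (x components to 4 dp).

1 0.4079 3->1
2 0.9814 1->2
3 2.4710 2->1
4 4.0497 1->2
final: 2 -0.5256

Mode 3: guard c·x = 1.0263 hit at Δt = 0.4079 (t = 0.4079), x⁻ = (1.0263) → reset → x⁺ = (0.7229), jump to mode 1
Mode 1: guard c·x = 1.2767 hit at Δt = 0.5735 (t = 0.9814), x⁻ = (1.2767) → reset → x⁺ = (0.8952), jump to mode 2
Mode 2: guard c·x = 1.1559 hit at Δt = 1.4896 (t = 2.4710), x⁻ = (-1.1559) → reset → x⁺ = (-1.0452), jump to mode 1
Mode 1: guard c·x = 1.2767 hit at Δt = 1.5787 (t = 4.0497), x⁻ = (1.2767) → reset → x⁺ = (0.8952), jump to mode 2
Mode 2: flow for 1.1450 to horizon, guard not reached → x = (-0.5256)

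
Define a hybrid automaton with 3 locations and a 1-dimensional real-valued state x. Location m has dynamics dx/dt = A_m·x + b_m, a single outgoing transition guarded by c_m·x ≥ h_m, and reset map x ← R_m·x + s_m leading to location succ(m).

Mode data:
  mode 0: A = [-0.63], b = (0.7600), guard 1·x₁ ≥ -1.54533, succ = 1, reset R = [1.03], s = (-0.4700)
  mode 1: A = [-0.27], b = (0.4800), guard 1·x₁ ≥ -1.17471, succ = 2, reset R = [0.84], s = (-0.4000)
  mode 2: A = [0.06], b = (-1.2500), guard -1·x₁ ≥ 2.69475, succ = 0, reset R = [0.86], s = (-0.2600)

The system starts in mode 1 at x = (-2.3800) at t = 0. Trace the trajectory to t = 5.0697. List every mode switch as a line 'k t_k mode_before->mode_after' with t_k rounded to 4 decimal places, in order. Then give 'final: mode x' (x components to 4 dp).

1 1.2679 1->2
2 2.2212 2->0
3 2.7268 0->1
4 3.6997 1->2
5 4.6530 2->0
final: 0 -1.7038

Mode 1: guard c·x = -1.1747 hit at Δt = 1.2679 (t = 1.2679), x⁻ = (-1.1747) → reset → x⁺ = (-1.3868), jump to mode 2
Mode 2: guard c·x = 2.6947 hit at Δt = 0.9533 (t = 2.2212), x⁻ = (-2.6947) → reset → x⁺ = (-2.5775), jump to mode 0
Mode 0: guard c·x = -1.5453 hit at Δt = 0.5056 (t = 2.7268), x⁻ = (-1.5453) → reset → x⁺ = (-2.0617), jump to mode 1
Mode 1: guard c·x = -1.1747 hit at Δt = 0.9729 (t = 3.6997), x⁻ = (-1.1747) → reset → x⁺ = (-1.3868), jump to mode 2
Mode 2: guard c·x = 2.6947 hit at Δt = 0.9533 (t = 4.6530), x⁻ = (-2.6947) → reset → x⁺ = (-2.5775), jump to mode 0
Mode 0: flow for 0.4167 to horizon, guard not reached → x = (-1.7038)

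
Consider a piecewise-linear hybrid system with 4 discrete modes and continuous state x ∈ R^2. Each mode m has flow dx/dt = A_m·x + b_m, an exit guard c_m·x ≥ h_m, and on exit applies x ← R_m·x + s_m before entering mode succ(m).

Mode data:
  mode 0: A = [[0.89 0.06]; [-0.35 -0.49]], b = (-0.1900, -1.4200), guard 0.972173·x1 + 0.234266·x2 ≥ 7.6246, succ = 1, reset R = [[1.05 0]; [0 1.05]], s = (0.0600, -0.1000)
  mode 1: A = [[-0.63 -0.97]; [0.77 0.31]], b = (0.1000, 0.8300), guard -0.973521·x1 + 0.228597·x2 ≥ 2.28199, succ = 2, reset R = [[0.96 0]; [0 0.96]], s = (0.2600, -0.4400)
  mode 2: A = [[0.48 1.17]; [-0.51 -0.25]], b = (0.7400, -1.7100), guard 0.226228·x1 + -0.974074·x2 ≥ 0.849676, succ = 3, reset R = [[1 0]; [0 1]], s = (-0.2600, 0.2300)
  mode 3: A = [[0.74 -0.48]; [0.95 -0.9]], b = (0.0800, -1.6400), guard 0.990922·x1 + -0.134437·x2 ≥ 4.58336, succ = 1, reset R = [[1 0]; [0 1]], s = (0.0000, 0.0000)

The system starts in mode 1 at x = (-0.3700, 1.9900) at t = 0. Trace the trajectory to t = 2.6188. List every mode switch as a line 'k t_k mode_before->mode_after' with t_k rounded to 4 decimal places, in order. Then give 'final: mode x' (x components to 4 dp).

Mode 1: guard c·x = 2.2820 hit at Δt = 0.8777 (t = 0.8777), x⁻ = (-1.7221, 2.6486) → reset → x⁺ = (-1.3932, 2.1027), jump to mode 2
Mode 2: guard c·x = 0.8497 hit at Δt = 1.4146 (t = 2.2923), x⁻ = (1.0117, -0.6373) → reset → x⁺ = (0.7517, -0.4073), jump to mode 3
Mode 3: flow for 0.3265 to horizon, guard not reached → x = (1.0707, -0.5227)

1 0.8777 1->2
2 2.2923 2->3
final: 3 1.0707 -0.5227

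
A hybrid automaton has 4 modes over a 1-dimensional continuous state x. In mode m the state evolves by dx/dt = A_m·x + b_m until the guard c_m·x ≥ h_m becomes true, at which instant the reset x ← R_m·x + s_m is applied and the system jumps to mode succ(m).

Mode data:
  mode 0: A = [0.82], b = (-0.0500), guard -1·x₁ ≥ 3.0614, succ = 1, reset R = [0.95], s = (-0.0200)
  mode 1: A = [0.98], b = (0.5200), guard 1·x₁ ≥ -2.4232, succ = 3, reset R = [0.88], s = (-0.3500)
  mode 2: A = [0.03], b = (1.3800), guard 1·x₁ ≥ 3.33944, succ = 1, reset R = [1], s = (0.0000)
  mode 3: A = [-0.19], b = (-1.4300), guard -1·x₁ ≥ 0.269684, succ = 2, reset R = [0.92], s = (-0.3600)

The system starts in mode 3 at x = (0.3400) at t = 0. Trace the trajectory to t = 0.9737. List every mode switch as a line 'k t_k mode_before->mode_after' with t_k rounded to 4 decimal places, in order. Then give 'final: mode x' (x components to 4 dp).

1 0.4246 3->2
final: 2 0.1458

Mode 3: guard c·x = 0.2697 hit at Δt = 0.4246 (t = 0.4246), x⁻ = (-0.2697) → reset → x⁺ = (-0.6081), jump to mode 2
Mode 2: flow for 0.5491 to horizon, guard not reached → x = (0.1458)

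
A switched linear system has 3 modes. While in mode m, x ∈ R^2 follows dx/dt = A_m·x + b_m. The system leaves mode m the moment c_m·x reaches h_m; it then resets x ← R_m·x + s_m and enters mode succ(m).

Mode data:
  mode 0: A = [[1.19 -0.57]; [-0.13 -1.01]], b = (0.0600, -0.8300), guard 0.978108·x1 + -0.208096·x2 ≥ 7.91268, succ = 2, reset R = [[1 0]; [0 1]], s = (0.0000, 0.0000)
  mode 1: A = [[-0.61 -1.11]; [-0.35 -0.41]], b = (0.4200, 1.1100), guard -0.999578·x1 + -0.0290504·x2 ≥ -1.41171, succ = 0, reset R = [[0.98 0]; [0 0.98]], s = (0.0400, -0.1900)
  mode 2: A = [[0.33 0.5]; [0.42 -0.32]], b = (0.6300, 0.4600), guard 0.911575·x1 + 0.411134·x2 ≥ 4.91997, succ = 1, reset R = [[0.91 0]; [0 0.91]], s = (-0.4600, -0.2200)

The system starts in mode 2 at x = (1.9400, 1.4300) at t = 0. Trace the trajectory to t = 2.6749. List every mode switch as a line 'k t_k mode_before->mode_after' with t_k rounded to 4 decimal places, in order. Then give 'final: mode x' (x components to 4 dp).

Mode 2: guard c·x = 4.9200 hit at Δt = 0.9137 (t = 0.9137), x⁻ = (4.2900, 2.4549) → reset → x⁺ = (3.4439, 2.0140), jump to mode 1
Mode 1: guard c·x = -1.4117 hit at Δt = 0.6935 (t = 1.6072), x⁻ = (1.3627, 1.7076) → reset → x⁺ = (1.3754, 1.4834), jump to mode 0
Mode 0: flow for 1.0677 to horizon, guard not reached → x = (4.2103, -0.2640)

1 0.9137 2->1
2 1.6072 1->0
final: 0 4.2103 -0.2640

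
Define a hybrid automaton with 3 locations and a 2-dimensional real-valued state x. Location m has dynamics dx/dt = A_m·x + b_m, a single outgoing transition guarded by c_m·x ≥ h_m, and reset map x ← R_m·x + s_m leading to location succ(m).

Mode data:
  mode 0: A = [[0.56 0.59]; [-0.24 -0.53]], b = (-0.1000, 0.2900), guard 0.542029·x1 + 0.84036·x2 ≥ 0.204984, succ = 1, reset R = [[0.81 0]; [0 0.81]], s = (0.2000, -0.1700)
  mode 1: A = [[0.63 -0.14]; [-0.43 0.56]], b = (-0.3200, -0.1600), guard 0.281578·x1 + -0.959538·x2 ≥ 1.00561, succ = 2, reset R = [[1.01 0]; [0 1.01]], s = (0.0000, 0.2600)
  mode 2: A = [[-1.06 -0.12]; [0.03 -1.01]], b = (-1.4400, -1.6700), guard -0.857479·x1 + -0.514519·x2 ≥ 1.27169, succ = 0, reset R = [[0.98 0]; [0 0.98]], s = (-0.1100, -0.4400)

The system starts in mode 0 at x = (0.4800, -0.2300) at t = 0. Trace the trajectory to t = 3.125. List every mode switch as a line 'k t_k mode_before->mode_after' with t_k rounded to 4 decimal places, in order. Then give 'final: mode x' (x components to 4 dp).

1 0.5308 0->1
2 1.3084 1->2
3 2.5222 2->0
final: 0 -1.7386 -0.9664

Mode 0: guard c·x = 0.2050 hit at Δt = 0.5308 (t = 0.5308), x⁻ = (0.5252, -0.0948) → reset → x⁺ = (0.6254, -0.2468), jump to mode 1
Mode 1: guard c·x = 1.0056 hit at Δt = 0.7776 (t = 1.3084), x⁻ = (0.7681, -0.8226) → reset → x⁺ = (0.7758, -0.5708), jump to mode 2
Mode 2: guard c·x = 1.2717 hit at Δt = 1.2138 (t = 2.5222), x⁻ = (-0.6784, -1.3410) → reset → x⁺ = (-0.7749, -1.7541), jump to mode 0
Mode 0: flow for 0.6028 to horizon, guard not reached → x = (-1.7386, -0.9664)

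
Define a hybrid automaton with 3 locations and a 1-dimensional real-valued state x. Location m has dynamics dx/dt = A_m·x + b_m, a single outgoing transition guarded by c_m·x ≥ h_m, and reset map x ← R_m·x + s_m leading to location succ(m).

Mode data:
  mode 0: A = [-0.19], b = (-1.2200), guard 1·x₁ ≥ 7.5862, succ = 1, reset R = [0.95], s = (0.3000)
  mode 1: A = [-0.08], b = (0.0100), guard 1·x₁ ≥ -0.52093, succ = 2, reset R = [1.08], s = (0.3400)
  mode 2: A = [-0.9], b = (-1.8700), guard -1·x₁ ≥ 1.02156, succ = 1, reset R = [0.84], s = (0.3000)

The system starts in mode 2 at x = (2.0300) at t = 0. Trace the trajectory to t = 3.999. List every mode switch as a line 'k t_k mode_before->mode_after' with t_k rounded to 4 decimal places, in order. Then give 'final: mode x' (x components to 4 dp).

Mode 2: guard c·x = 1.0216 hit at Δt = 1.5091 (t = 1.5091), x⁻ = (-1.0216) → reset → x⁺ = (-0.5581), jump to mode 1
Mode 1: guard c·x = -0.5209 hit at Δt = 0.6996 (t = 2.2087), x⁻ = (-0.5209) → reset → x⁺ = (-0.2226), jump to mode 2
Mode 2: guard c·x = 1.0216 hit at Δt = 0.6259 (t = 2.8345), x⁻ = (-1.0216) → reset → x⁺ = (-0.5581), jump to mode 1
Mode 1: guard c·x = -0.5209 hit at Δt = 0.6996 (t = 3.5341), x⁻ = (-0.5209) → reset → x⁺ = (-0.2226), jump to mode 2
Mode 2: flow for 0.4649 to horizon, guard not reached → x = (-0.8569)

1 1.5091 2->1
2 2.2087 1->2
3 2.8345 2->1
4 3.5341 1->2
final: 2 -0.8569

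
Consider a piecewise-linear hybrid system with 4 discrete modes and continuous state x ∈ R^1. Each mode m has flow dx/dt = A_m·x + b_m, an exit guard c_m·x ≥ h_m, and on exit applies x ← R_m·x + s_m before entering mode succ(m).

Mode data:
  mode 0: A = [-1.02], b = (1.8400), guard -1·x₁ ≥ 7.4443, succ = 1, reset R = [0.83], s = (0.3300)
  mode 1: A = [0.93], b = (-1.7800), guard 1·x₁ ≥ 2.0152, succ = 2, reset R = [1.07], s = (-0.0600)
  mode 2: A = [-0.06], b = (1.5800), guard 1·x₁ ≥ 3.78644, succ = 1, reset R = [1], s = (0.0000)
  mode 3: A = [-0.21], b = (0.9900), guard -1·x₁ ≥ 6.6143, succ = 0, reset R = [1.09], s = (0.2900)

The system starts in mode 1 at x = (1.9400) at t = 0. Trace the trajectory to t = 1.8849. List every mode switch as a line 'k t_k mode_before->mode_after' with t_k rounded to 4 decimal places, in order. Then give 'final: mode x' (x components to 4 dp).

1 1.4606 1->2
final: 2 2.7055

Mode 1: guard c·x = 2.0152 hit at Δt = 1.4606 (t = 1.4606), x⁻ = (2.0152) → reset → x⁺ = (2.0963), jump to mode 2
Mode 2: flow for 0.4243 to horizon, guard not reached → x = (2.7055)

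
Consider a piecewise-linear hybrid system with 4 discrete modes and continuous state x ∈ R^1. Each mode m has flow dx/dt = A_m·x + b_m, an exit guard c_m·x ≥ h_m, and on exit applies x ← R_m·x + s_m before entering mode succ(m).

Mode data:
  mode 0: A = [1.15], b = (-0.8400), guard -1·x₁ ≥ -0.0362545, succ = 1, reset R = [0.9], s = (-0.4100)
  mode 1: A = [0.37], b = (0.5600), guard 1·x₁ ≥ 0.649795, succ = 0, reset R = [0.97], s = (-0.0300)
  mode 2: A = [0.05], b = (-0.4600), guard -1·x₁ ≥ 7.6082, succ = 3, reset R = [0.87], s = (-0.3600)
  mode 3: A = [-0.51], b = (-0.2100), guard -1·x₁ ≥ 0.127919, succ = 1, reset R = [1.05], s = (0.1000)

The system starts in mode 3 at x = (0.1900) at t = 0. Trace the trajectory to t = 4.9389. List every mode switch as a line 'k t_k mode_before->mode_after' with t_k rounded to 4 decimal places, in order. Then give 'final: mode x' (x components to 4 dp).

1 1.4734 3->1
2 2.5008 1->0
3 3.9566 0->1
final: 1 0.1206

Mode 3: guard c·x = 0.1279 hit at Δt = 1.4734 (t = 1.4734), x⁻ = (-0.1279) → reset → x⁺ = (-0.0343), jump to mode 1
Mode 1: guard c·x = 0.6498 hit at Δt = 1.0274 (t = 2.5008), x⁻ = (0.6498) → reset → x⁺ = (0.6003), jump to mode 0
Mode 0: guard c·x = -0.0363 hit at Δt = 1.4558 (t = 3.9566), x⁻ = (0.0363) → reset → x⁺ = (-0.3774), jump to mode 1
Mode 1: flow for 0.9823 to horizon, guard not reached → x = (0.1206)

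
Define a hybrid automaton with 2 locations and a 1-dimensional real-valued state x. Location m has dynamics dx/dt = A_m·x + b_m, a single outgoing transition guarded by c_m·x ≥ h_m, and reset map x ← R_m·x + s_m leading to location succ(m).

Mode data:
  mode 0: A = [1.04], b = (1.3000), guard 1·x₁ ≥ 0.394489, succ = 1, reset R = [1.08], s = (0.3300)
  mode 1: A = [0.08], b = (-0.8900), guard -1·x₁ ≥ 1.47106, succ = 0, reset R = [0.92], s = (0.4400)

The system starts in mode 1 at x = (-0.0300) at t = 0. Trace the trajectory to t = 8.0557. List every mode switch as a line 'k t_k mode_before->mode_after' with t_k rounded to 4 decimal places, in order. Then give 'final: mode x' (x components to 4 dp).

1 1.5187 1->0
2 3.0439 0->1
3 5.4760 1->0
4 7.0012 0->1
final: 1 -0.1566

Mode 1: guard c·x = 1.4711 hit at Δt = 1.5187 (t = 1.5187), x⁻ = (-1.4711) → reset → x⁺ = (-0.9134), jump to mode 0
Mode 0: guard c·x = 0.3945 hit at Δt = 1.5252 (t = 3.0439), x⁻ = (0.3945) → reset → x⁺ = (0.7560), jump to mode 1
Mode 1: guard c·x = 1.4711 hit at Δt = 2.4321 (t = 5.4760), x⁻ = (-1.4711) → reset → x⁺ = (-0.9134), jump to mode 0
Mode 0: guard c·x = 0.3945 hit at Δt = 1.5252 (t = 7.0012), x⁻ = (0.3945) → reset → x⁺ = (0.7560), jump to mode 1
Mode 1: flow for 1.0545 to horizon, guard not reached → x = (-0.1566)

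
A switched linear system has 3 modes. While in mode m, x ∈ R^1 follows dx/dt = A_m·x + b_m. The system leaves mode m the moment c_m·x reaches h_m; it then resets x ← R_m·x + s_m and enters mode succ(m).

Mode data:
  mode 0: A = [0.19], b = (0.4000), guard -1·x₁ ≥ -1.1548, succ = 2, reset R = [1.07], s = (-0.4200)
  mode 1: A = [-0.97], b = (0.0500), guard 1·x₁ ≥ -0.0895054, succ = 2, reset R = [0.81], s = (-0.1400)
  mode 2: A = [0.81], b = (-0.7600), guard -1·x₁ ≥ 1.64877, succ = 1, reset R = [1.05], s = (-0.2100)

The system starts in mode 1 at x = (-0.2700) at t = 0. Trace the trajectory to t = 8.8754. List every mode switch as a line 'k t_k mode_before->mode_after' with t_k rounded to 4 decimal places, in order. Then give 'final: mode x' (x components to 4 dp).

Mode 1: guard c·x = -0.0895 hit at Δt = 0.8495 (t = 0.8495), x⁻ = (-0.0895) → reset → x⁺ = (-0.2125), jump to mode 2
Mode 2: guard c·x = 1.6488 hit at Δt = 1.0001 (t = 1.8496), x⁻ = (-1.6488) → reset → x⁺ = (-1.9412), jump to mode 1
Mode 1: guard c·x = -0.0895 hit at Δt = 2.7300 (t = 4.5796), x⁻ = (-0.0895) → reset → x⁺ = (-0.2125), jump to mode 2
Mode 2: guard c·x = 1.6488 hit at Δt = 1.0001 (t = 5.5798), x⁻ = (-1.6488) → reset → x⁺ = (-1.9412), jump to mode 1
Mode 1: guard c·x = -0.0895 hit at Δt = 2.7300 (t = 8.3098), x⁻ = (-0.0895) → reset → x⁺ = (-0.2125), jump to mode 2
Mode 2: flow for 0.5656 to horizon, guard not reached → x = (-0.8812)

1 0.8495 1->2
2 1.8496 2->1
3 4.5796 1->2
4 5.5798 2->1
5 8.3098 1->2
final: 2 -0.8812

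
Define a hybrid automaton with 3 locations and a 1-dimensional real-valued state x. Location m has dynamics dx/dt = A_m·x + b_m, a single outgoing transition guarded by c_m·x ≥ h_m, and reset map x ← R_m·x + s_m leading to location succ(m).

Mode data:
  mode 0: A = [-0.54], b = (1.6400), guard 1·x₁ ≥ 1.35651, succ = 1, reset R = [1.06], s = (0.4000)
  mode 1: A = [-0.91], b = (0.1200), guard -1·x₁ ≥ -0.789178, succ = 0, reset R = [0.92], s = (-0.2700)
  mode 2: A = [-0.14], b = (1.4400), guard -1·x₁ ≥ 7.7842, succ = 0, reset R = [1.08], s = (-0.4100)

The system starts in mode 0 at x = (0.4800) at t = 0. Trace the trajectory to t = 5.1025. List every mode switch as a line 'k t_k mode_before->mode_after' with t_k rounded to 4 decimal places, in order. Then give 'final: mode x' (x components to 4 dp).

1 0.7773 0->1
2 1.8254 1->0
3 2.6200 0->1
4 3.6681 1->0
5 4.4626 0->1
final: 1 1.0849

Mode 0: guard c·x = 1.3565 hit at Δt = 0.7773 (t = 0.7773), x⁻ = (1.3565) → reset → x⁺ = (1.8379), jump to mode 1
Mode 1: guard c·x = -0.7892 hit at Δt = 1.0481 (t = 1.8254), x⁻ = (0.7892) → reset → x⁺ = (0.4560), jump to mode 0
Mode 0: guard c·x = 1.3565 hit at Δt = 0.7946 (t = 2.6200), x⁻ = (1.3565) → reset → x⁺ = (1.8379), jump to mode 1
Mode 1: guard c·x = -0.7892 hit at Δt = 1.0481 (t = 3.6681), x⁻ = (0.7892) → reset → x⁺ = (0.4560), jump to mode 0
Mode 0: guard c·x = 1.3565 hit at Δt = 0.7946 (t = 4.4626), x⁻ = (1.3565) → reset → x⁺ = (1.8379), jump to mode 1
Mode 1: flow for 0.6399 to horizon, guard not reached → x = (1.0849)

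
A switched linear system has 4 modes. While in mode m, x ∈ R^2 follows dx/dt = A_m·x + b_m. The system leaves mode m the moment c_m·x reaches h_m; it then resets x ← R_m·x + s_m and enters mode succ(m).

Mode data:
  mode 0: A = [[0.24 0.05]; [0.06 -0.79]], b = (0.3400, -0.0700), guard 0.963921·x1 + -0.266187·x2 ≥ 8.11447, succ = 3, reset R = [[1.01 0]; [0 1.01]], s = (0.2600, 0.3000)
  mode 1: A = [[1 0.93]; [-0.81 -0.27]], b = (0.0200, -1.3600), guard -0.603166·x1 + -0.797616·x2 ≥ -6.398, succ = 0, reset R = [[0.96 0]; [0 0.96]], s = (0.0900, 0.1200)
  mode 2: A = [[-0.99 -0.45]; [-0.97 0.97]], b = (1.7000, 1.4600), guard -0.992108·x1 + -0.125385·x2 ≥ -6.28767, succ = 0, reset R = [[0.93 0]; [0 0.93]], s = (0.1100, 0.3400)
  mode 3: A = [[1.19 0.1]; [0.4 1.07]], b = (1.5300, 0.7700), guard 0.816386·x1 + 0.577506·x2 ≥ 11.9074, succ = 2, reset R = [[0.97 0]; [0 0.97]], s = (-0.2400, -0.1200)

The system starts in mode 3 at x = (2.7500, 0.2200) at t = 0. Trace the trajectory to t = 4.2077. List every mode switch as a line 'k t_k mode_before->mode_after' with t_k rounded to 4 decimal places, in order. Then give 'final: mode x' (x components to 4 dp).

Mode 3: guard c·x = 11.9074 hit at Δt = 0.9127 (t = 0.9127), x⁻ = (10.9422, 5.1503) → reset → x⁺ = (10.3739, 4.8758), jump to mode 2
Mode 2: guard c·x = -6.2877 hit at Δt = 0.5646 (t = 1.4773), x⁻ = (5.8796, 3.6249) → reset → x⁺ = (5.5780, 3.7112), jump to mode 0
Mode 0: guard c·x = 8.1145 hit at Δt = 1.4985 (t = 2.9758), x⁻ = (8.8231, 1.4662) → reset → x⁺ = (9.1713, 1.7808), jump to mode 3
Mode 3: guard c·x = 11.9074 hit at Δt = 0.2090 (t = 3.1848), x⁻ = (12.1831, 3.3962) → reset → x⁺ = (11.5776, 3.1743), jump to mode 2
Mode 2: guard c·x = -6.2877 hit at Δt = 0.7007 (t = 3.8855), x⁻ = (6.4562, -0.9381) → reset → x⁺ = (6.1143, -0.5324), jump to mode 0
Mode 0: flow for 0.3222 to horizon, guard not reached → x = (6.7127, -0.3230)

1 0.9127 3->2
2 1.4773 2->0
3 2.9758 0->3
4 3.1848 3->2
5 3.8855 2->0
final: 0 6.7127 -0.3230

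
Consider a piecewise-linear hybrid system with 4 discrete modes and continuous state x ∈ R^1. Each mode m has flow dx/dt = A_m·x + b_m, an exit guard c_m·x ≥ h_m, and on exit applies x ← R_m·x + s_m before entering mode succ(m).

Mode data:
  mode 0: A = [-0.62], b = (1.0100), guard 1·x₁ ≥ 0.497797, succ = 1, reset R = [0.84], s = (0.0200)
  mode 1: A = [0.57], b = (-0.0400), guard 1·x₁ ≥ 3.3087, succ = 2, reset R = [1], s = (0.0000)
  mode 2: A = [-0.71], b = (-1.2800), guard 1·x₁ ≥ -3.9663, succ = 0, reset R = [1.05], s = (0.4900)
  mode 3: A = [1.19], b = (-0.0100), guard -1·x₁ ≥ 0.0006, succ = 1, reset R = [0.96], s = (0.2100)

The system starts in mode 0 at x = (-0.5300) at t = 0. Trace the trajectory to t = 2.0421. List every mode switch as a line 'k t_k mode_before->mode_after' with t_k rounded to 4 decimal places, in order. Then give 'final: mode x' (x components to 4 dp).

1 1.0425 0->1
final: 1 0.7207

Mode 0: guard c·x = 0.4978 hit at Δt = 1.0425 (t = 1.0425), x⁻ = (0.4978) → reset → x⁺ = (0.4381), jump to mode 1
Mode 1: flow for 0.9996 to horizon, guard not reached → x = (0.7207)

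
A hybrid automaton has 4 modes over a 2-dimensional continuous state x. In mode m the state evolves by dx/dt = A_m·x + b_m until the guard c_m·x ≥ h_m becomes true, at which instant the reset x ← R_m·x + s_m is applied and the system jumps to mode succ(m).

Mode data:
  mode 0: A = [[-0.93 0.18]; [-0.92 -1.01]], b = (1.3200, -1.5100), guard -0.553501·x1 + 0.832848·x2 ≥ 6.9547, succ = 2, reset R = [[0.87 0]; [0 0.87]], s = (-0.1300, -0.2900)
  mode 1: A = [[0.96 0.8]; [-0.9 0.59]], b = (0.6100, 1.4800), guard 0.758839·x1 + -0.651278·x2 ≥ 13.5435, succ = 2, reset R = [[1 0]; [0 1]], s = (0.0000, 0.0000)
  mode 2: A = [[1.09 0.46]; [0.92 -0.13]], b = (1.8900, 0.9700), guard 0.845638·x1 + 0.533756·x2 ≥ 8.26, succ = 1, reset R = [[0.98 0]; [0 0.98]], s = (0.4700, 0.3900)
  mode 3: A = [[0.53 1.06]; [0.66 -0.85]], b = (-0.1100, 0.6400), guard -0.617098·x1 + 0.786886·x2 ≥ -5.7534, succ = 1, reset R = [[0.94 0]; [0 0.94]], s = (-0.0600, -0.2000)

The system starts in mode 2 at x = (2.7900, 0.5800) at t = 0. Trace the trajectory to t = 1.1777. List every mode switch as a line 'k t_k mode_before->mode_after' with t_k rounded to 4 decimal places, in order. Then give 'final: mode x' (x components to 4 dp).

1 0.5859 2->1
final: 1 15.7669 -0.6298

Mode 2: guard c·x = 8.2600 hit at Δt = 0.5859 (t = 0.5859), x⁻ = (7.4924, 3.6050) → reset → x⁺ = (7.8125, 3.9229), jump to mode 1
Mode 1: flow for 0.5918 to horizon, guard not reached → x = (15.7669, -0.6298)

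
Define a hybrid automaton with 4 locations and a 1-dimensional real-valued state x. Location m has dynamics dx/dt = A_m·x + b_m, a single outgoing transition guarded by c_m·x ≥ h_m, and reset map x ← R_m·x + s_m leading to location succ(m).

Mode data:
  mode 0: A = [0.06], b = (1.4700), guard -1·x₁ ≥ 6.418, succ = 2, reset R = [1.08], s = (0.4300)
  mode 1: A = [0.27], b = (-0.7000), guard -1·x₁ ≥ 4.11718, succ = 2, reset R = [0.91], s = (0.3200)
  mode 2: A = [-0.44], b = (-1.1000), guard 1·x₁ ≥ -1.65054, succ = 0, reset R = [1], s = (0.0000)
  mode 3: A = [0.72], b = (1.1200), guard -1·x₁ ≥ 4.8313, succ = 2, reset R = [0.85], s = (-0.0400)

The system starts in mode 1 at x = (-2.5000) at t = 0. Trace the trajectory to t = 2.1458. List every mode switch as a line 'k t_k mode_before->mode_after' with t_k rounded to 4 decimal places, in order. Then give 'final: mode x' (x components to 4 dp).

Mode 1: guard c·x = 4.1172 hit at Δt = 1.0214 (t = 1.0214), x⁻ = (-4.1172) → reset → x⁺ = (-3.4266), jump to mode 2
Mode 2: flow for 1.1244 to horizon, guard not reached → x = (-3.0650)

1 1.0214 1->2
final: 2 -3.0650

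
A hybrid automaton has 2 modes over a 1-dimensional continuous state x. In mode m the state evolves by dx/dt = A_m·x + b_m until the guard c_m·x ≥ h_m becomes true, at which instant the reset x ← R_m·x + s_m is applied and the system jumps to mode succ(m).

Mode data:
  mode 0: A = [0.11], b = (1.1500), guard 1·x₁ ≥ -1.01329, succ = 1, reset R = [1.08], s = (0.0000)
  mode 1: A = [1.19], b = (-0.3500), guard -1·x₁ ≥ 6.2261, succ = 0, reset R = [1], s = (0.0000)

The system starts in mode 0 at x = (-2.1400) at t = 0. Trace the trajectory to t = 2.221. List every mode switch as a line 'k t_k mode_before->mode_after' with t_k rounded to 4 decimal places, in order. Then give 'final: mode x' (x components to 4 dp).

1 1.1553 0->1
final: 1 -4.6411

Mode 0: guard c·x = -1.0133 hit at Δt = 1.1553 (t = 1.1553), x⁻ = (-1.0133) → reset → x⁺ = (-1.0944), jump to mode 1
Mode 1: flow for 1.0657 to horizon, guard not reached → x = (-4.6411)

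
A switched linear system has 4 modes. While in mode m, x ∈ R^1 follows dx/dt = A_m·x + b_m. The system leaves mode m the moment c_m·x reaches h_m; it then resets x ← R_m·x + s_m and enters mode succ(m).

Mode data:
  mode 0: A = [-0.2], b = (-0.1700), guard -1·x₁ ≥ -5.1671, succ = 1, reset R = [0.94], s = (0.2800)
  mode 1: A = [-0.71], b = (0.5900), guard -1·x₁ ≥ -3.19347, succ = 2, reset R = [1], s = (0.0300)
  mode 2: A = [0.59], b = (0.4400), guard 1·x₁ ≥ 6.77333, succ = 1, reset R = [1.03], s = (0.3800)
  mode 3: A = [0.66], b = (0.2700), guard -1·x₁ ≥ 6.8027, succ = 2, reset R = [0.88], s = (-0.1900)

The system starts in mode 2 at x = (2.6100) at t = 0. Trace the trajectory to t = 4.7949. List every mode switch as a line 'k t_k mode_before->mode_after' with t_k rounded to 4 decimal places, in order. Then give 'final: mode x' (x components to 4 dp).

Mode 2: guard c·x = 6.7733 hit at Δt = 1.3674 (t = 1.3674), x⁻ = (6.7733) → reset → x⁺ = (7.3565), jump to mode 1
Mode 1: guard c·x = -3.1935 hit at Δt = 1.4310 (t = 2.7984), x⁻ = (3.1935) → reset → x⁺ = (3.2235), jump to mode 2
Mode 2: guard c·x = 6.7733 hit at Δt = 1.0828 (t = 3.8812), x⁻ = (6.7733) → reset → x⁺ = (7.3565), jump to mode 1
Mode 1: flow for 0.9137 to horizon, guard not reached → x = (4.2420)

1 1.3674 2->1
2 2.7984 1->2
3 3.8812 2->1
final: 1 4.2420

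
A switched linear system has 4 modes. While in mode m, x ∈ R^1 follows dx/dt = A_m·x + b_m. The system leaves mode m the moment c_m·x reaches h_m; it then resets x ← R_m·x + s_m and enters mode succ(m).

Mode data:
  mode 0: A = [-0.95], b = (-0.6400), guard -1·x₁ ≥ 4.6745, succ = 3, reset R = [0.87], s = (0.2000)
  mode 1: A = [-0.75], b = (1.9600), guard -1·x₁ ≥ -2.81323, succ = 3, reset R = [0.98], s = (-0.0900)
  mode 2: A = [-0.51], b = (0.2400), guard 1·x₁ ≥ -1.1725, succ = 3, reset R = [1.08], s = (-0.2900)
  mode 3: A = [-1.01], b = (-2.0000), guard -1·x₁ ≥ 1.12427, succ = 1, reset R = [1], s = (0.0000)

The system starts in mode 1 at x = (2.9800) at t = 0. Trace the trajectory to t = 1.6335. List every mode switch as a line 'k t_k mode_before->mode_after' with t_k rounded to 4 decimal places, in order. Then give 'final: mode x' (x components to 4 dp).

1 0.8089 1->3
final: 3 0.0404

Mode 1: guard c·x = -2.8132 hit at Δt = 0.8089 (t = 0.8089), x⁻ = (2.8132) → reset → x⁺ = (2.6670), jump to mode 3
Mode 3: flow for 0.8246 to horizon, guard not reached → x = (0.0404)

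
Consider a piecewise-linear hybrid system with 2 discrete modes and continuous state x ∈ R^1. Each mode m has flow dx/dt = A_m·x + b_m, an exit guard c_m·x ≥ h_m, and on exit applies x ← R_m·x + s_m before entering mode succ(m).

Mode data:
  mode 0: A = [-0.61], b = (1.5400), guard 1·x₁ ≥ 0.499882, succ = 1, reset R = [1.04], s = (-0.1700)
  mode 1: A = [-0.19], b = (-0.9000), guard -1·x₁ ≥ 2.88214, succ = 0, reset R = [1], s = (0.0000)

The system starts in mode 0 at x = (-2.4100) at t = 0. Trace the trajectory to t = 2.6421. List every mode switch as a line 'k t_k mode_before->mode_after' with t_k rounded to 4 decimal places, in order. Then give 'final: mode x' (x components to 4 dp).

1 1.4604 0->1
final: 1 -0.6731

Mode 0: guard c·x = 0.4999 hit at Δt = 1.4604 (t = 1.4604), x⁻ = (0.4999) → reset → x⁺ = (0.3499), jump to mode 1
Mode 1: flow for 1.1817 to horizon, guard not reached → x = (-0.6731)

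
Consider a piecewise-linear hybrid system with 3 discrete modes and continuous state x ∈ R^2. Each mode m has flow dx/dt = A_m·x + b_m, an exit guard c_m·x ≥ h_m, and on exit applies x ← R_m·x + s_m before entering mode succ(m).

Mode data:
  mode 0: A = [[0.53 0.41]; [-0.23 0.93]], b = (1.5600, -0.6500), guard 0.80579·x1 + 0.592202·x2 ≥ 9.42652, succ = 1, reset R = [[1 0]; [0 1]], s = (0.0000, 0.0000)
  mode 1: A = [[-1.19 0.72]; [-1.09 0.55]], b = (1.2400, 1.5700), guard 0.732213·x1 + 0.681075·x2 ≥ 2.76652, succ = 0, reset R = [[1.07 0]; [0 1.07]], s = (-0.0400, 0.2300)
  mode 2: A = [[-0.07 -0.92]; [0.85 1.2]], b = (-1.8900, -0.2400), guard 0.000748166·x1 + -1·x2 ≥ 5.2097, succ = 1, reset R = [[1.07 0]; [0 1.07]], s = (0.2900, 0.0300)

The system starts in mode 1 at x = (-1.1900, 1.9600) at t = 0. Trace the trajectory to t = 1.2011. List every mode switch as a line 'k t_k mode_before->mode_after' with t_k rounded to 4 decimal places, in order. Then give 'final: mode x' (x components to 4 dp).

Mode 1: guard c·x = 2.7665 hit at Δt = 0.4592 (t = 0.4592), x⁻ = (0.4786, 3.5475) → reset → x⁺ = (0.4721, 4.0258), jump to mode 0
Mode 0: flow for 0.7419 to horizon, guard not reached → x = (4.0713, 6.8695)

1 0.4592 1->0
final: 0 4.0713 6.8695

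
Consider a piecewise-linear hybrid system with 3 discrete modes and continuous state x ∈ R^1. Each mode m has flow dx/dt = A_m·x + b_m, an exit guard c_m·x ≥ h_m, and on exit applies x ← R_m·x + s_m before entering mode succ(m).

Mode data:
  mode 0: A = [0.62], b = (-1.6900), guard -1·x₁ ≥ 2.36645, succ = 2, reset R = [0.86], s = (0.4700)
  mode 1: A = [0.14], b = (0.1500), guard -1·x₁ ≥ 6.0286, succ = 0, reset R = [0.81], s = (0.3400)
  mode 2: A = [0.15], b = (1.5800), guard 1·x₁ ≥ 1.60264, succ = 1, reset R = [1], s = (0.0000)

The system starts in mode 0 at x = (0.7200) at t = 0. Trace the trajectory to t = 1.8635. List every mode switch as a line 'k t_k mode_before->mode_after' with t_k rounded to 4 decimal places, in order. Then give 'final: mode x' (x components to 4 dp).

Mode 0: guard c·x = 2.3664 hit at Δt = 1.5027 (t = 1.5027), x⁻ = (-2.3664) → reset → x⁺ = (-1.5651), jump to mode 2
Mode 2: flow for 0.3608 to horizon, guard not reached → x = (-1.0664)

1 1.5027 0->2
final: 2 -1.0664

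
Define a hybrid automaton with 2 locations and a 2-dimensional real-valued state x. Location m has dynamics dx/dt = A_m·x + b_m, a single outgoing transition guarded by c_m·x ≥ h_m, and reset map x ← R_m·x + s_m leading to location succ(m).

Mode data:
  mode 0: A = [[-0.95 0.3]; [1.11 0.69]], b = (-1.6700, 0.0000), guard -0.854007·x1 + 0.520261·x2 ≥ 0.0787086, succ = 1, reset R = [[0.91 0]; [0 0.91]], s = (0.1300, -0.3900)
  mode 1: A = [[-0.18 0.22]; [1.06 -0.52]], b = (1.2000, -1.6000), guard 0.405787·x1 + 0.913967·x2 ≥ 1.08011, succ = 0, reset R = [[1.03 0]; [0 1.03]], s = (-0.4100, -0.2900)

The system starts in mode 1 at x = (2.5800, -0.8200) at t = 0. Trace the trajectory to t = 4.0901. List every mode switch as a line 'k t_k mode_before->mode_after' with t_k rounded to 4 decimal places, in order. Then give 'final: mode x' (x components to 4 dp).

1 0.4779 1->0
2 1.2122 0->1
3 2.9473 1->0
4 3.5357 0->1
final: 1 1.0555 -0.1504

Mode 1: guard c·x = 1.0801 hit at Δt = 0.4779 (t = 0.4779), x⁻ = (2.8716, -0.0932) → reset → x⁺ = (2.5478, -0.3860), jump to mode 0
Mode 0: guard c·x = 0.0787 hit at Δt = 0.7343 (t = 1.2122), x⁻ = (0.4508, 0.8913) → reset → x⁺ = (0.5402, 0.4211), jump to mode 1
Mode 1: guard c·x = 1.0801 hit at Δt = 1.7351 (t = 2.9473), x⁻ = (2.1992, 0.2054) → reset → x⁺ = (1.8552, -0.0785), jump to mode 0
Mode 0: guard c·x = 0.0787 hit at Δt = 0.5883 (t = 3.5357), x⁻ = (0.3659, 0.7519) → reset → x⁺ = (0.4630, 0.2943), jump to mode 1
Mode 1: flow for 0.5544 to horizon, guard not reached → x = (1.0555, -0.1504)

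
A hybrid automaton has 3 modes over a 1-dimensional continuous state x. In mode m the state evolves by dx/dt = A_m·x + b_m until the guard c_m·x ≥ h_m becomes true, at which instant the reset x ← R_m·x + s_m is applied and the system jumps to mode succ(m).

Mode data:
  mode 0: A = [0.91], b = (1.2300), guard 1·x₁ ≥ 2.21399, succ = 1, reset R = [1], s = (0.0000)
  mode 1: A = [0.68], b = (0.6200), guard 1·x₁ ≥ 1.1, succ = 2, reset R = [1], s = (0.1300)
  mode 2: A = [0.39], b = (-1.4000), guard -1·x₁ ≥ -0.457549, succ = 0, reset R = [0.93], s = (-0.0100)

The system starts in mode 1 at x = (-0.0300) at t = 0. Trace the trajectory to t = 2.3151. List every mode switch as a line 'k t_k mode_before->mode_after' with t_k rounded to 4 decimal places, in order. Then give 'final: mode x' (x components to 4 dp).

Mode 1: guard c·x = 1.1000 hit at Δt = 1.2130 (t = 1.2130), x⁻ = (1.1000) → reset → x⁺ = (1.2300), jump to mode 2
Mode 2: guard c·x = -0.4575 hit at Δt = 0.7261 (t = 1.9391), x⁻ = (0.4575) → reset → x⁺ = (0.4155), jump to mode 0
Mode 0: flow for 0.3760 to horizon, guard not reached → x = (1.1365)

1 1.2130 1->2
2 1.9391 2->0
final: 0 1.1365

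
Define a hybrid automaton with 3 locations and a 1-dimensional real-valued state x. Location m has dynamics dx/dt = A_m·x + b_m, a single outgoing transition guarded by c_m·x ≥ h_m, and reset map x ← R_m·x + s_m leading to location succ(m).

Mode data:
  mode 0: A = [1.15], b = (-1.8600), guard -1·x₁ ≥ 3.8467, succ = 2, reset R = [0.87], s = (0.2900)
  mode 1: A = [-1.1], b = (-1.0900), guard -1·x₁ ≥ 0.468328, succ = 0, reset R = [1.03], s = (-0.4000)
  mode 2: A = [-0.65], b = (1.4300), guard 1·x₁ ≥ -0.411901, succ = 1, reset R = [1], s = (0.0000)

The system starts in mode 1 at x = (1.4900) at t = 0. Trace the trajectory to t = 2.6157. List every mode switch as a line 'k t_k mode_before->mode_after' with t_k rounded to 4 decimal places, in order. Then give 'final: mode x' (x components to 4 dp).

Mode 1: guard c·x = 0.4683 hit at Δt = 1.4160 (t = 1.4160), x⁻ = (-0.4683) → reset → x⁺ = (-0.8824), jump to mode 0
Mode 0: guard c·x = 3.8467 hit at Δt = 0.6800 (t = 2.0960), x⁻ = (-3.8467) → reset → x⁺ = (-3.0566), jump to mode 2
Mode 2: flow for 0.5197 to horizon, guard not reached → x = (-1.5497)

1 1.4160 1->0
2 2.0960 0->2
final: 2 -1.5497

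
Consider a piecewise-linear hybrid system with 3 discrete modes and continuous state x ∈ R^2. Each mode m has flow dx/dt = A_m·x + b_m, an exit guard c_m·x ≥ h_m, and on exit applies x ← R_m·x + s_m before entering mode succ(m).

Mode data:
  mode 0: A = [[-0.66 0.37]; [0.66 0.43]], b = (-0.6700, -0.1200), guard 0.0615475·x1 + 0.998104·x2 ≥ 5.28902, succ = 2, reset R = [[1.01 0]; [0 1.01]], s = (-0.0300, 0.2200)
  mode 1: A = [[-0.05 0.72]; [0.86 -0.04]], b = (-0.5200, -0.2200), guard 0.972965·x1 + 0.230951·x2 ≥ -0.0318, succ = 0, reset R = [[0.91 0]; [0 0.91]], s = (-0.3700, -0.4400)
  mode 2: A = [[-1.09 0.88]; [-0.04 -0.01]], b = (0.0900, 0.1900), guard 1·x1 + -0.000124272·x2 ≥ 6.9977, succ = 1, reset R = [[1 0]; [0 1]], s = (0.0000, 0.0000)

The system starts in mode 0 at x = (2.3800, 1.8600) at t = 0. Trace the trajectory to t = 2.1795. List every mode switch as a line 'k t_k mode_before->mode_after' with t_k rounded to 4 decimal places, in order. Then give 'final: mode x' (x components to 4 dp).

Mode 0: guard c·x = 5.2890 hit at Δt = 1.3123 (t = 1.3123), x⁻ = (1.6035, 5.2002) → reset → x⁺ = (1.5896, 5.4722), jump to mode 2
Mode 2: flow for 0.8672 to horizon, guard not reached → x = (3.3793, 5.4984)

1 1.3123 0->2
final: 2 3.3793 5.4984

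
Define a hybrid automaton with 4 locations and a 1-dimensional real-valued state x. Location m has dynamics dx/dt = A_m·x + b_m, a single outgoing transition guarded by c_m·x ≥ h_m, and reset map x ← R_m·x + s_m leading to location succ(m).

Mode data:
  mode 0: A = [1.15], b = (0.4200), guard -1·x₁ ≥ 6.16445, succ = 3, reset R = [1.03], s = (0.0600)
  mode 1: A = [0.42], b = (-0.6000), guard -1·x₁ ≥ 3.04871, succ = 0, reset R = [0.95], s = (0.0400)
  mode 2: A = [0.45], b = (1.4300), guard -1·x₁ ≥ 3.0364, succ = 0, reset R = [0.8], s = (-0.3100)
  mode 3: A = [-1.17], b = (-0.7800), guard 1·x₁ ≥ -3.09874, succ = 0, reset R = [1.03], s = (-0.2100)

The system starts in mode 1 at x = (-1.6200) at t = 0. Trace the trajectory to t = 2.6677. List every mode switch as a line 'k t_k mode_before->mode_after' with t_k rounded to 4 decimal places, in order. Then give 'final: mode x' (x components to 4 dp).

1 0.9151 1->0
2 1.6499 0->3
3 2.3662 3->0
final: 0 -4.6601

Mode 1: guard c·x = 3.0487 hit at Δt = 0.9151 (t = 0.9151), x⁻ = (-3.0487) → reset → x⁺ = (-2.8563), jump to mode 0
Mode 0: guard c·x = 6.1645 hit at Δt = 0.7348 (t = 1.6499), x⁻ = (-6.1645) → reset → x⁺ = (-6.2894), jump to mode 3
Mode 3: guard c·x = -3.0987 hit at Δt = 0.7163 (t = 2.3662), x⁻ = (-3.0987) → reset → x⁺ = (-3.4017), jump to mode 0
Mode 0: flow for 0.3015 to horizon, guard not reached → x = (-4.6601)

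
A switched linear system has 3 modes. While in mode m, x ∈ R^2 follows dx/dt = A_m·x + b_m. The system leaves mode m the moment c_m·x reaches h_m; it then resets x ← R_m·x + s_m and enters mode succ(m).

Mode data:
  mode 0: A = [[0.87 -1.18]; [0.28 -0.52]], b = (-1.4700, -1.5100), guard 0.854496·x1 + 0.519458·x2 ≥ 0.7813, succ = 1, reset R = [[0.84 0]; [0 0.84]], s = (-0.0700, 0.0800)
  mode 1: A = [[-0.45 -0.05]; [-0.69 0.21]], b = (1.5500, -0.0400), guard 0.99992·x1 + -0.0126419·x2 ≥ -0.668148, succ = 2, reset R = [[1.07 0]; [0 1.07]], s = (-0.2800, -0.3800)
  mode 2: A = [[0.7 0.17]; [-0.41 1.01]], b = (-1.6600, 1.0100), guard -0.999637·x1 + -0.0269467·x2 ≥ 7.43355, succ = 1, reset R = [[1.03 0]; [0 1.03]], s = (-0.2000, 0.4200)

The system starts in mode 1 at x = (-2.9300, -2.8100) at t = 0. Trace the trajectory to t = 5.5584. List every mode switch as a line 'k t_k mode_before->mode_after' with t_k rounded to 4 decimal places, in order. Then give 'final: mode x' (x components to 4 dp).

1 0.9114 1->2
2 2.2128 2->1
3 4.4360 1->2
final: 2 -4.1549 6.8154

Mode 1: guard c·x = -0.6681 hit at Δt = 0.9114 (t = 0.9114), x⁻ = (-0.6962, -2.2159) → reset → x⁺ = (-1.0250, -2.7511), jump to mode 2
Mode 2: guard c·x = 7.4336 hit at Δt = 1.3014 (t = 2.2128), x⁻ = (-7.3238, -4.1731) → reset → x⁺ = (-7.7435, -3.8783), jump to mode 1
Mode 1: guard c·x = -0.6681 hit at Δt = 2.2232 (t = 4.4360), x⁻ = (-0.6528, 1.2163) → reset → x⁺ = (-0.9785, 0.9215), jump to mode 2
Mode 2: flow for 1.1224 to horizon, guard not reached → x = (-4.1549, 6.8154)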